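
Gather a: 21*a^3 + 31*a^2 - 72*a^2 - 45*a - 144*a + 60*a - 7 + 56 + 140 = 21*a^3 - 41*a^2 - 129*a + 189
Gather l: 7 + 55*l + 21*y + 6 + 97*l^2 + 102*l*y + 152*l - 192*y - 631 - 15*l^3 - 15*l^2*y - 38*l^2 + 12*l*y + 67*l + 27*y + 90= -15*l^3 + l^2*(59 - 15*y) + l*(114*y + 274) - 144*y - 528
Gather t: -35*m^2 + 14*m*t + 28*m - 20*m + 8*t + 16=-35*m^2 + 8*m + t*(14*m + 8) + 16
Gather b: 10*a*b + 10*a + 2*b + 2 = 10*a + b*(10*a + 2) + 2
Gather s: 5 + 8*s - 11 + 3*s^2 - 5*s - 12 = 3*s^2 + 3*s - 18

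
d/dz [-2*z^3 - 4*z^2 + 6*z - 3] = -6*z^2 - 8*z + 6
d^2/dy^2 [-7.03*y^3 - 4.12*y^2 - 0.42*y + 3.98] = -42.18*y - 8.24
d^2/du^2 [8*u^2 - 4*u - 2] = 16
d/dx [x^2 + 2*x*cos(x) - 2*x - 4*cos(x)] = -2*x*sin(x) + 2*x + 4*sin(x) + 2*cos(x) - 2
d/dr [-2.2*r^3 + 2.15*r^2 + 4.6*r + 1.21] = -6.6*r^2 + 4.3*r + 4.6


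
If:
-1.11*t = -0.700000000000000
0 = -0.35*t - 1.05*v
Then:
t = 0.63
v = -0.21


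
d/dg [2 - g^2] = -2*g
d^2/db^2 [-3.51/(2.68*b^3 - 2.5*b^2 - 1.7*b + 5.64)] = ((56.4408*b - 17.55)*(2.68*b^3 - 2.5*b^2 - 1.7*b + 5.64) - 3.51*(-16.08*b^2 + 10.0*b + 3.4)*(-8.04*b^2 + 5.0*b + 1.7))/(2.68*b^3 - 2.5*b^2 - 1.7*b + 5.64)^3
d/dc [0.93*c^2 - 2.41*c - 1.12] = 1.86*c - 2.41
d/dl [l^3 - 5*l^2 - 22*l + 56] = 3*l^2 - 10*l - 22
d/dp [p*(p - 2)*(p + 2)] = 3*p^2 - 4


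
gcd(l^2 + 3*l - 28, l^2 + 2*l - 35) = l + 7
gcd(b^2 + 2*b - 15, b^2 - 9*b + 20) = 1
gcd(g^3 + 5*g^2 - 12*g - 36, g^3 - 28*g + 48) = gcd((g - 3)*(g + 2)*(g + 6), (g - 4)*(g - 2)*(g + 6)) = g + 6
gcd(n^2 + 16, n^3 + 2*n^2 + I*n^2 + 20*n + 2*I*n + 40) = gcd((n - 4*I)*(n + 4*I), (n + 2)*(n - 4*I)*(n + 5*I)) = n - 4*I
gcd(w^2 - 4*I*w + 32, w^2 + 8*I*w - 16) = w + 4*I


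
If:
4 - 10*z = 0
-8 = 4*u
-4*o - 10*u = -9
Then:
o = 29/4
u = -2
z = 2/5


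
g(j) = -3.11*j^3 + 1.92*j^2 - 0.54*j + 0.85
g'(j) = -9.33*j^2 + 3.84*j - 0.54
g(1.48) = -5.83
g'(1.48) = -15.29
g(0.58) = 0.58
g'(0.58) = -1.45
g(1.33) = -3.79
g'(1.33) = -11.94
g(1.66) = -8.98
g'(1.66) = -19.88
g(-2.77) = 83.18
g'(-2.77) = -82.76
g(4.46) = -239.27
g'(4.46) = -169.00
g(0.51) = 0.66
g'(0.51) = -1.01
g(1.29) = -3.33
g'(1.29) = -11.11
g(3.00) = -67.46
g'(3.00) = -72.99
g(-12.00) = 5657.89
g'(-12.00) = -1390.14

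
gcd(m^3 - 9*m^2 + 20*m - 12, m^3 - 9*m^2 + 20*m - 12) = m^3 - 9*m^2 + 20*m - 12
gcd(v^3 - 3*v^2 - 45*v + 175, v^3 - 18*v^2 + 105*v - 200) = v^2 - 10*v + 25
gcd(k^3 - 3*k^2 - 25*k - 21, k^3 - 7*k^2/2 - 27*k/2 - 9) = k + 1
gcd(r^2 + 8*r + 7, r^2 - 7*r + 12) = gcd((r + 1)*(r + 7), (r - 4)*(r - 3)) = 1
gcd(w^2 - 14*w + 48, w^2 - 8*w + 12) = w - 6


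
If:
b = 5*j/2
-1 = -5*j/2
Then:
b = 1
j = 2/5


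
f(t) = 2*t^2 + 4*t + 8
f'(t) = 4*t + 4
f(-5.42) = 45.07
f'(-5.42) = -17.68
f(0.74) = 12.06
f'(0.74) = 6.96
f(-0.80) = 6.08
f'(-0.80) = 0.80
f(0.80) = 12.48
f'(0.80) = 7.20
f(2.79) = 34.73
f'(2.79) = 15.16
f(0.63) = 11.31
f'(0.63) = 6.52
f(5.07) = 79.69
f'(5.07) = 24.28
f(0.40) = 9.92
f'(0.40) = 5.60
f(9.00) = 206.00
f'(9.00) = 40.00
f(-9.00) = 134.00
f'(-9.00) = -32.00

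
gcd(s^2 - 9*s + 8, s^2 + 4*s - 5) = s - 1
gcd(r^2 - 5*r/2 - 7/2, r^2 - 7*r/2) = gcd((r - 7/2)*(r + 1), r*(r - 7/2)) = r - 7/2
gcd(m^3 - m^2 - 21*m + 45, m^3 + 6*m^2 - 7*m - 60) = m^2 + 2*m - 15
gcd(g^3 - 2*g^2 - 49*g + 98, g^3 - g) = 1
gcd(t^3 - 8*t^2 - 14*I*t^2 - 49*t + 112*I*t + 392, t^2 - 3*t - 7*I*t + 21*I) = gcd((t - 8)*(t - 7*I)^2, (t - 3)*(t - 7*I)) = t - 7*I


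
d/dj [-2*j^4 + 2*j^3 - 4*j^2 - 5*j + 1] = -8*j^3 + 6*j^2 - 8*j - 5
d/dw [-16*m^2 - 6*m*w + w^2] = -6*m + 2*w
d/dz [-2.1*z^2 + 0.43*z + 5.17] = 0.43 - 4.2*z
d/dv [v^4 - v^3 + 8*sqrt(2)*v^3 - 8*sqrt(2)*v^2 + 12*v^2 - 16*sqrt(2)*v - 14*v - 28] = 4*v^3 - 3*v^2 + 24*sqrt(2)*v^2 - 16*sqrt(2)*v + 24*v - 16*sqrt(2) - 14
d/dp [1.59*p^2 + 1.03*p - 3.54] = 3.18*p + 1.03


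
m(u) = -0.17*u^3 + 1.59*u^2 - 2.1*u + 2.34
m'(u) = -0.51*u^2 + 3.18*u - 2.1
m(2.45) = 4.24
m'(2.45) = 2.63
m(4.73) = 9.99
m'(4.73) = 1.53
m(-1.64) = 10.81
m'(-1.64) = -8.69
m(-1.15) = 7.12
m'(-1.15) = -6.43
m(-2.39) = 18.76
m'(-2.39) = -12.61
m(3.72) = 7.78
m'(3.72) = 2.67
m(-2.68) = 22.66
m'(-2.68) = -14.29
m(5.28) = 10.56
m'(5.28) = 0.47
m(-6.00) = 108.90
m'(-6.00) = -39.54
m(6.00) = 10.26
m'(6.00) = -1.38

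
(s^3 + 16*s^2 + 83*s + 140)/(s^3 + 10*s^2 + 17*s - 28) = (s + 5)/(s - 1)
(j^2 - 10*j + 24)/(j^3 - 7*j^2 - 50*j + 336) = (j - 4)/(j^2 - j - 56)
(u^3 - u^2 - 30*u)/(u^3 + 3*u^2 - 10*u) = (u - 6)/(u - 2)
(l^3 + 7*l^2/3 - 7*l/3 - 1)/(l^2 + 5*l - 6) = (l^2 + 10*l/3 + 1)/(l + 6)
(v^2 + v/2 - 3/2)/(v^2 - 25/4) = 2*(2*v^2 + v - 3)/(4*v^2 - 25)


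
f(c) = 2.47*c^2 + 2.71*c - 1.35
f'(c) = 4.94*c + 2.71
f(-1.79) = 1.71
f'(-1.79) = -6.13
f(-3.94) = 26.32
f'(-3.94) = -16.75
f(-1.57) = 0.48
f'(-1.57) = -5.05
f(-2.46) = 6.93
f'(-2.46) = -9.44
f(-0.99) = -1.61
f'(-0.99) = -2.18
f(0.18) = -0.78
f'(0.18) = 3.60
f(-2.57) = 8.00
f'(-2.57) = -9.99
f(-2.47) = 7.03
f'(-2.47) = -9.49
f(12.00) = 386.85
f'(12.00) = 61.99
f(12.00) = 386.85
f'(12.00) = 61.99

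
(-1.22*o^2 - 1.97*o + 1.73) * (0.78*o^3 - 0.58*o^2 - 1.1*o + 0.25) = -0.9516*o^5 - 0.829*o^4 + 3.834*o^3 + 0.8586*o^2 - 2.3955*o + 0.4325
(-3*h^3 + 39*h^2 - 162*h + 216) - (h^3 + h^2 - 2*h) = -4*h^3 + 38*h^2 - 160*h + 216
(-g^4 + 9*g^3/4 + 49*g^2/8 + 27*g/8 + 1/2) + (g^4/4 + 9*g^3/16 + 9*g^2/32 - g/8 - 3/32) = -3*g^4/4 + 45*g^3/16 + 205*g^2/32 + 13*g/4 + 13/32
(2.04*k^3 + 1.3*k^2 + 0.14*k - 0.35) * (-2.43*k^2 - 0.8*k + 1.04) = -4.9572*k^5 - 4.791*k^4 + 0.7414*k^3 + 2.0905*k^2 + 0.4256*k - 0.364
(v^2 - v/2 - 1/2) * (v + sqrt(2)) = v^3 - v^2/2 + sqrt(2)*v^2 - sqrt(2)*v/2 - v/2 - sqrt(2)/2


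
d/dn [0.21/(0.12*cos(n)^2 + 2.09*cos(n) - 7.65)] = (0.0504*cos(n) + 0.4389)*sin(n)/(0.12*cos(n)^2 + 2.09*cos(n) - 7.65)^2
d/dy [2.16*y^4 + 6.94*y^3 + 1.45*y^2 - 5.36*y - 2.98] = 8.64*y^3 + 20.82*y^2 + 2.9*y - 5.36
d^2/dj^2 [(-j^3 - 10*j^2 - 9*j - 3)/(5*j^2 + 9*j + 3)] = 6*(53*j^3 + 48*j^2 - 9*j - 15)/(125*j^6 + 675*j^5 + 1440*j^4 + 1539*j^3 + 864*j^2 + 243*j + 27)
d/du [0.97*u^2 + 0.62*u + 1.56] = 1.94*u + 0.62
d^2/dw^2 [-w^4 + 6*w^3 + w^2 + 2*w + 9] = -12*w^2 + 36*w + 2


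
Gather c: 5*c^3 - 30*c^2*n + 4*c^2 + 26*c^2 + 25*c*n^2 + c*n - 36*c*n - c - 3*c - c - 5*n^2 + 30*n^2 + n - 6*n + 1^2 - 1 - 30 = 5*c^3 + c^2*(30 - 30*n) + c*(25*n^2 - 35*n - 5) + 25*n^2 - 5*n - 30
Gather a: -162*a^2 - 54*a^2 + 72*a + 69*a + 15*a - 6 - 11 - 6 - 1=-216*a^2 + 156*a - 24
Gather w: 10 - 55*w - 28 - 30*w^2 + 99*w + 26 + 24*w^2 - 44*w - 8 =-6*w^2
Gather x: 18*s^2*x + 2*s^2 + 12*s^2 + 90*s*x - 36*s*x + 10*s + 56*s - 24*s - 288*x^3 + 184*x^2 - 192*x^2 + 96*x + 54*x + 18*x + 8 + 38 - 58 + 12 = 14*s^2 + 42*s - 288*x^3 - 8*x^2 + x*(18*s^2 + 54*s + 168)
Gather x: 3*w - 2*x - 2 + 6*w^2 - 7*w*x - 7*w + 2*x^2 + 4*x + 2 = 6*w^2 - 4*w + 2*x^2 + x*(2 - 7*w)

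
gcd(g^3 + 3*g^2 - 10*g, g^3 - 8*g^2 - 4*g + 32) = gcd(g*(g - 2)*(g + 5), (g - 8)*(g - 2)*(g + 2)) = g - 2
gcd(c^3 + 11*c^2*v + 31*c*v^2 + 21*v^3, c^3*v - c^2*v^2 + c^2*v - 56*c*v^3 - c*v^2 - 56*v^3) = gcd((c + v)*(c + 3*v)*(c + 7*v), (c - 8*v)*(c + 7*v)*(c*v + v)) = c + 7*v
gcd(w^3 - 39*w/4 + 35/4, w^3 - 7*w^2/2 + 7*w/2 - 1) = w - 1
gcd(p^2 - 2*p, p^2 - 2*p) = p^2 - 2*p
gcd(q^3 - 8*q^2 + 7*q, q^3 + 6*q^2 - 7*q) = q^2 - q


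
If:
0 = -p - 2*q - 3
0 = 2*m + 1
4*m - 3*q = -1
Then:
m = -1/2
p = -7/3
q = -1/3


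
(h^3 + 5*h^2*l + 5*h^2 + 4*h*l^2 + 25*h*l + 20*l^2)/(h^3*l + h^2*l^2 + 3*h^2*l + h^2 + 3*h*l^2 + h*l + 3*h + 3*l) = (h^2 + 4*h*l + 5*h + 20*l)/(h^2*l + 3*h*l + h + 3)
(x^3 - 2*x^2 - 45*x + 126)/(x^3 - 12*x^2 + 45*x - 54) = (x + 7)/(x - 3)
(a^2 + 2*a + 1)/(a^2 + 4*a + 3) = (a + 1)/(a + 3)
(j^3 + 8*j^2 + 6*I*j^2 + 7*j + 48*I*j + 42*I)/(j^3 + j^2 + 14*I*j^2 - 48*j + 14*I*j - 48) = (j + 7)/(j + 8*I)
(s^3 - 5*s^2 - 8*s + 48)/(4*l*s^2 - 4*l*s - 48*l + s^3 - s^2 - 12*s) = (s - 4)/(4*l + s)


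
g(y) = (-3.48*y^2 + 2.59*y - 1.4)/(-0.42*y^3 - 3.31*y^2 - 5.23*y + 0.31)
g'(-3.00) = 12.61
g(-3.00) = 16.53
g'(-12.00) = -0.31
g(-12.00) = -1.71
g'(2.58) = 0.06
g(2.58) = 0.42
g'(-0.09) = -9.30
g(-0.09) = -2.20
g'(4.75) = -0.00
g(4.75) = 0.47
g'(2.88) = 0.04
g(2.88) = 0.44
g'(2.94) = 0.04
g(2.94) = 0.44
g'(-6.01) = -125.29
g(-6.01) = -42.47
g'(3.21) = 0.03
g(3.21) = 0.45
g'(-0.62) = 1.67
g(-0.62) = -1.82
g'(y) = (2.59 - 6.96*y)/(-0.42*y^3 - 3.31*y^2 - 5.23*y + 0.31) + (-3.48*y^2 + 2.59*y - 1.4)*(1.26*y^2 + 6.62*y + 5.23)/(-0.42*y^3 - 3.31*y^2 - 5.23*y + 0.31)^2 = (-1.4616*y^4 + 2.1756*y^3 + 25.0093*y^2 - 11.4256*y - 6.5191)/(0.1764*y^6 + 2.7804*y^5 + 15.3493*y^4 + 34.3622*y^3 + 25.3007*y^2 - 3.2426*y + 0.0961)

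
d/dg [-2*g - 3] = -2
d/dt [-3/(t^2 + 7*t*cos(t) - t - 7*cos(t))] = 3*(-7*t*sin(t) + 2*t + 7*sqrt(2)*sin(t + pi/4) - 1)/((t - 1)^2*(t + 7*cos(t))^2)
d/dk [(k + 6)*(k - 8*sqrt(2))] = 2*k - 8*sqrt(2) + 6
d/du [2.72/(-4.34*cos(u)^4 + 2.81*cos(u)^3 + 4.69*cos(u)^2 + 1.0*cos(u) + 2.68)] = (-47.2192*cos(u)^3 + 22.9296*cos(u)^2 + 25.5136*cos(u) + 2.72)*sin(u)/(-4.34*cos(u)^4 + 2.81*cos(u)^3 + 4.69*cos(u)^2 + 1.0*cos(u) + 2.68)^2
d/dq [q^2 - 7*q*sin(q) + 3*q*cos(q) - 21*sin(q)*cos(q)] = -3*q*sin(q) - 7*q*cos(q) + 2*q - 7*sin(q) + 3*cos(q) - 21*cos(2*q)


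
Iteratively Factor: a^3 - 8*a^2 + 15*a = (a - 5)*(a^2 - 3*a) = (a - 5)*(a - 3)*(a)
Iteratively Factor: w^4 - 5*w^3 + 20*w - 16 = (w + 2)*(w^3 - 7*w^2 + 14*w - 8) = (w - 4)*(w + 2)*(w^2 - 3*w + 2) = (w - 4)*(w - 1)*(w + 2)*(w - 2)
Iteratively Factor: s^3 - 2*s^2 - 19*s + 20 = (s - 5)*(s^2 + 3*s - 4) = (s - 5)*(s - 1)*(s + 4)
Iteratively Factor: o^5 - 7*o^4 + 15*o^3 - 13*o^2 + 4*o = (o - 1)*(o^4 - 6*o^3 + 9*o^2 - 4*o) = (o - 4)*(o - 1)*(o^3 - 2*o^2 + o) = (o - 4)*(o - 1)^2*(o^2 - o) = o*(o - 4)*(o - 1)^2*(o - 1)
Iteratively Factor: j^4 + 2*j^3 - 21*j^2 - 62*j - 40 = (j - 5)*(j^3 + 7*j^2 + 14*j + 8) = (j - 5)*(j + 2)*(j^2 + 5*j + 4) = (j - 5)*(j + 1)*(j + 2)*(j + 4)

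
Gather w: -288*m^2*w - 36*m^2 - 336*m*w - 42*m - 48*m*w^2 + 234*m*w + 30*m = -36*m^2 - 48*m*w^2 - 12*m + w*(-288*m^2 - 102*m)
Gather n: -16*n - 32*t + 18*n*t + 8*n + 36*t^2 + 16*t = n*(18*t - 8) + 36*t^2 - 16*t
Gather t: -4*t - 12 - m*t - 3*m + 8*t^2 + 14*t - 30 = -3*m + 8*t^2 + t*(10 - m) - 42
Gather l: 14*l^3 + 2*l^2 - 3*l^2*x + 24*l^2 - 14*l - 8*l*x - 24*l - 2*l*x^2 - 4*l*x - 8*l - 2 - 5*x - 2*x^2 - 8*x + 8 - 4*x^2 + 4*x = 14*l^3 + l^2*(26 - 3*x) + l*(-2*x^2 - 12*x - 46) - 6*x^2 - 9*x + 6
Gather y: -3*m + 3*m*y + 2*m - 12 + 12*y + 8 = -m + y*(3*m + 12) - 4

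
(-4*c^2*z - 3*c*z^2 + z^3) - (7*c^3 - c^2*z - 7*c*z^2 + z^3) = -7*c^3 - 3*c^2*z + 4*c*z^2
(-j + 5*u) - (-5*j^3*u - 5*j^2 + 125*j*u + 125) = 5*j^3*u + 5*j^2 - 125*j*u - j + 5*u - 125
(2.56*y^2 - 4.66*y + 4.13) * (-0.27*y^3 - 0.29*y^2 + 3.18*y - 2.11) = -0.6912*y^5 + 0.5158*y^4 + 8.3771*y^3 - 21.4181*y^2 + 22.966*y - 8.7143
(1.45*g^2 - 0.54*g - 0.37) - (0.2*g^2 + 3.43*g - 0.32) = 1.25*g^2 - 3.97*g - 0.05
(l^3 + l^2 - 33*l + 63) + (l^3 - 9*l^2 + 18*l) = 2*l^3 - 8*l^2 - 15*l + 63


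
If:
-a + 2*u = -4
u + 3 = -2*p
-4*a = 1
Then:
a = -1/4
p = -7/16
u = -17/8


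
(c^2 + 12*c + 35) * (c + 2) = c^3 + 14*c^2 + 59*c + 70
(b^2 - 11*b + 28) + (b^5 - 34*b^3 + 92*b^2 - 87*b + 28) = b^5 - 34*b^3 + 93*b^2 - 98*b + 56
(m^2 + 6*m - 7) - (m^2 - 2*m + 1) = 8*m - 8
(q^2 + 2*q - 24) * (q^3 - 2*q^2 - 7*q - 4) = q^5 - 35*q^3 + 30*q^2 + 160*q + 96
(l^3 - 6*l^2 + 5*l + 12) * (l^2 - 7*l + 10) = l^5 - 13*l^4 + 57*l^3 - 83*l^2 - 34*l + 120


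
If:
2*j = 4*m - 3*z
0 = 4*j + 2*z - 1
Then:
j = 1/4 - z/2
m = z/2 + 1/8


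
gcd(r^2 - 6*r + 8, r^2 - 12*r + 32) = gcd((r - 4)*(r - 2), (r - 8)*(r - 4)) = r - 4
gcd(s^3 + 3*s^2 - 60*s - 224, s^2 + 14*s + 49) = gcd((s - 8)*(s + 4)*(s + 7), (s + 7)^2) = s + 7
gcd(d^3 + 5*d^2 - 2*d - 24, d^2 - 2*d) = d - 2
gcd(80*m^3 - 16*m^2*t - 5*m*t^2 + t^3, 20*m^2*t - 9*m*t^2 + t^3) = 20*m^2 - 9*m*t + t^2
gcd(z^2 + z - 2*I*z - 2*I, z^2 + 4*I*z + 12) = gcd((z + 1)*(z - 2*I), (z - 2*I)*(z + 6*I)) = z - 2*I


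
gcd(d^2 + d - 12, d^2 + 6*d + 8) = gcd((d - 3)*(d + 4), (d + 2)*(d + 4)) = d + 4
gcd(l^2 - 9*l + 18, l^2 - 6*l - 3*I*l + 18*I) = l - 6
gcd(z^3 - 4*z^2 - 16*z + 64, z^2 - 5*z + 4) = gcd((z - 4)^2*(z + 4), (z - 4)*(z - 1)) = z - 4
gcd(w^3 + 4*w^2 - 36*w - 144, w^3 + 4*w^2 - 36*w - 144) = w^3 + 4*w^2 - 36*w - 144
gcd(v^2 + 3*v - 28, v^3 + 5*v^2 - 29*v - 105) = v + 7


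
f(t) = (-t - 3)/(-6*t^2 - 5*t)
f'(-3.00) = 0.03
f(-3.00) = 0.00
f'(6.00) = -0.00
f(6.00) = 0.04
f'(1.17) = -0.33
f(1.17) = 0.30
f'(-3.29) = 0.02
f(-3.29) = -0.01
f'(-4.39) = 0.00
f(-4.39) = -0.01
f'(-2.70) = 0.04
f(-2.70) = 0.01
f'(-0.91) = 73.00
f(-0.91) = 4.99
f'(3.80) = -0.02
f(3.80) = 0.06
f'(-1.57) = 0.56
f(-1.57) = 0.21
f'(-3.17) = 0.02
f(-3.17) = -0.00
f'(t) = (-t - 3)*(12*t + 5)/(-6*t^2 - 5*t)^2 - 1/(-6*t^2 - 5*t) = (t*(6*t + 5) - (t + 3)*(12*t + 5))/(t^2*(6*t + 5)^2)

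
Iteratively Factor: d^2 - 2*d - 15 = (d - 5)*(d + 3)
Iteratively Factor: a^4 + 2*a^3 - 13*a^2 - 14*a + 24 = (a + 2)*(a^3 - 13*a + 12) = (a + 2)*(a + 4)*(a^2 - 4*a + 3) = (a - 1)*(a + 2)*(a + 4)*(a - 3)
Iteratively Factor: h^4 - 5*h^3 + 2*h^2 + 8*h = (h - 4)*(h^3 - h^2 - 2*h) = h*(h - 4)*(h^2 - h - 2) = h*(h - 4)*(h + 1)*(h - 2)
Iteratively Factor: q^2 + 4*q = (q)*(q + 4)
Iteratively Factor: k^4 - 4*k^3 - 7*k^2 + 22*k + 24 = (k - 4)*(k^3 - 7*k - 6) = (k - 4)*(k - 3)*(k^2 + 3*k + 2) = (k - 4)*(k - 3)*(k + 2)*(k + 1)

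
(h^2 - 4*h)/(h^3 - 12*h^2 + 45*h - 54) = h*(h - 4)/(h^3 - 12*h^2 + 45*h - 54)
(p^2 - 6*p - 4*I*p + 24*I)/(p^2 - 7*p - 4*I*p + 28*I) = (p - 6)/(p - 7)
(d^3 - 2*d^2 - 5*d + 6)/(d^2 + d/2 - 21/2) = 2*(d^2 + d - 2)/(2*d + 7)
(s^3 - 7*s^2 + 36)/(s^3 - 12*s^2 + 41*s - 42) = (s^2 - 4*s - 12)/(s^2 - 9*s + 14)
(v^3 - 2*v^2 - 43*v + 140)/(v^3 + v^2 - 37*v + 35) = (v - 4)/(v - 1)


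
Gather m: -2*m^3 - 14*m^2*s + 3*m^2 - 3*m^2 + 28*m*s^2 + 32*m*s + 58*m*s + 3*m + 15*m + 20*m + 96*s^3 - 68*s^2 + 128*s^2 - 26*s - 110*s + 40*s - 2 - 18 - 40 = -2*m^3 - 14*m^2*s + m*(28*s^2 + 90*s + 38) + 96*s^3 + 60*s^2 - 96*s - 60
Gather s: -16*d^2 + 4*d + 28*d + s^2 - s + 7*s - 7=-16*d^2 + 32*d + s^2 + 6*s - 7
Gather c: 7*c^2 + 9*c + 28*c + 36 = 7*c^2 + 37*c + 36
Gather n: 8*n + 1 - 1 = 8*n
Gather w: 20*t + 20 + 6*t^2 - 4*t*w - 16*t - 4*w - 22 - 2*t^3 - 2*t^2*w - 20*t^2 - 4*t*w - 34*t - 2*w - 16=-2*t^3 - 14*t^2 - 30*t + w*(-2*t^2 - 8*t - 6) - 18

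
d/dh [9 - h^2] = -2*h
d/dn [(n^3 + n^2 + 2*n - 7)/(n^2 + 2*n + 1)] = (n^3 + 3*n^2 + 16)/(n^3 + 3*n^2 + 3*n + 1)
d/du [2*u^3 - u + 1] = 6*u^2 - 1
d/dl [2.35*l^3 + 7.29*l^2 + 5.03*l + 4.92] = 7.05*l^2 + 14.58*l + 5.03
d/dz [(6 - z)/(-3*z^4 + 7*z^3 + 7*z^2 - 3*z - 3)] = (3*z^4 - 7*z^3 - 7*z^2 + 3*z - (z - 6)*(12*z^3 - 21*z^2 - 14*z + 3) + 3)/(3*z^4 - 7*z^3 - 7*z^2 + 3*z + 3)^2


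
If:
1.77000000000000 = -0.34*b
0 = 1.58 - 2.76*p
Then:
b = -5.21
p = 0.57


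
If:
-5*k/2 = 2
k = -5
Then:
No Solution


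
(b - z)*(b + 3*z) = b^2 + 2*b*z - 3*z^2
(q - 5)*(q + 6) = q^2 + q - 30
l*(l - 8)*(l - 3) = l^3 - 11*l^2 + 24*l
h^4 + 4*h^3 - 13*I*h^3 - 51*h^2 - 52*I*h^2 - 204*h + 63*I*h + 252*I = (h + 4)*(h - 7*I)*(h - 3*I)^2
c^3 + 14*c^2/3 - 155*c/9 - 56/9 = (c - 8/3)*(c + 1/3)*(c + 7)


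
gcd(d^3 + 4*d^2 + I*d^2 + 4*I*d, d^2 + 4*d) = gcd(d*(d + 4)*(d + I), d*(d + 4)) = d^2 + 4*d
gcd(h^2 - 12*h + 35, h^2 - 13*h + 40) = h - 5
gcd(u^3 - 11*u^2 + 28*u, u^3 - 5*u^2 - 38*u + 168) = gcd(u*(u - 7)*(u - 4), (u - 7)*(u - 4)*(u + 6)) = u^2 - 11*u + 28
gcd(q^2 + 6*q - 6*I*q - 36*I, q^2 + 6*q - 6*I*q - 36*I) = q^2 + q*(6 - 6*I) - 36*I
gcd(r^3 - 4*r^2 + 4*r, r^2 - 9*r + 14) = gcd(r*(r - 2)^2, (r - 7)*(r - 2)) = r - 2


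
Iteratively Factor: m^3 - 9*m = (m)*(m^2 - 9) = m*(m + 3)*(m - 3)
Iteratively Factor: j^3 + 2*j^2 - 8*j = (j - 2)*(j^2 + 4*j) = (j - 2)*(j + 4)*(j)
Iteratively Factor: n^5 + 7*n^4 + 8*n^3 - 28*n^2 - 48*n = (n + 2)*(n^4 + 5*n^3 - 2*n^2 - 24*n) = (n - 2)*(n + 2)*(n^3 + 7*n^2 + 12*n) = (n - 2)*(n + 2)*(n + 4)*(n^2 + 3*n) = n*(n - 2)*(n + 2)*(n + 4)*(n + 3)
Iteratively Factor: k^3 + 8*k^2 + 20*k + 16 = (k + 4)*(k^2 + 4*k + 4) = (k + 2)*(k + 4)*(k + 2)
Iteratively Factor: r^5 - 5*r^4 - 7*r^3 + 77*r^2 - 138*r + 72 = (r - 3)*(r^4 - 2*r^3 - 13*r^2 + 38*r - 24) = (r - 3)*(r - 2)*(r^3 - 13*r + 12) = (r - 3)^2*(r - 2)*(r^2 + 3*r - 4) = (r - 3)^2*(r - 2)*(r - 1)*(r + 4)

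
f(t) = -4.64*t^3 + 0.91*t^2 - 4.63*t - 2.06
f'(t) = -13.92*t^2 + 1.82*t - 4.63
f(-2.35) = 74.06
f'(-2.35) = -85.78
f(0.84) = -8.06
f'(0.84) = -12.92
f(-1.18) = 12.29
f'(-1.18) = -26.16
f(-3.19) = 172.59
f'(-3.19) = -152.09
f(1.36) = -18.35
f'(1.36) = -27.90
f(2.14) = -53.27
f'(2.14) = -64.48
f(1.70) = -30.10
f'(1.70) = -41.76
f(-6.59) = 1395.90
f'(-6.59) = -621.14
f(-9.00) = 3495.88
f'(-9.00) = -1148.53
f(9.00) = -3352.58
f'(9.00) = -1115.77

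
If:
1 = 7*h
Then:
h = 1/7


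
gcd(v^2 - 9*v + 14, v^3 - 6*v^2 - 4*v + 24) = v - 2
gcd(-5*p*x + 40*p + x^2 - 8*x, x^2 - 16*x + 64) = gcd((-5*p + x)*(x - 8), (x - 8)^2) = x - 8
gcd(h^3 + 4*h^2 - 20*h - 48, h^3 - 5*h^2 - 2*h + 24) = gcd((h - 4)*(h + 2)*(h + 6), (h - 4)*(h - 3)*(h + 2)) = h^2 - 2*h - 8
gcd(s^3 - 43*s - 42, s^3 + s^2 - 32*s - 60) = 1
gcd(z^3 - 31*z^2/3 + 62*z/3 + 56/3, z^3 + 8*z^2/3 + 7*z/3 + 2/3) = z + 2/3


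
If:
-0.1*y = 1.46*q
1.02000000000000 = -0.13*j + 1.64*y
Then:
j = 12.6153846153846*y - 7.84615384615385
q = -0.0684931506849315*y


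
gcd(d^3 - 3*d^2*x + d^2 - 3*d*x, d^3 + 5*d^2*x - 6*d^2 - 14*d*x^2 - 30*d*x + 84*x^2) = 1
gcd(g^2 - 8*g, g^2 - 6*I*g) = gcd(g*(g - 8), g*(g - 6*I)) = g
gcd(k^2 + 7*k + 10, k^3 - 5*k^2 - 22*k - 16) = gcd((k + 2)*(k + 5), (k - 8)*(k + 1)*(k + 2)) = k + 2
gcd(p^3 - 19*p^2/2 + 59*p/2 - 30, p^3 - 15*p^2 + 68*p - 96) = p^2 - 7*p + 12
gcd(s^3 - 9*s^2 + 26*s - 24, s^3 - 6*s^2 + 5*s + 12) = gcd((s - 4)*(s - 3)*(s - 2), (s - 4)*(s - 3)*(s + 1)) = s^2 - 7*s + 12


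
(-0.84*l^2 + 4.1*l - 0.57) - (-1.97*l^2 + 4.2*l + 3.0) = 1.13*l^2 - 0.100000000000001*l - 3.57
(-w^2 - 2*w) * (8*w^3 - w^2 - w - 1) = -8*w^5 - 15*w^4 + 3*w^3 + 3*w^2 + 2*w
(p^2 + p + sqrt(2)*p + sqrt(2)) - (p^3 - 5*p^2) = -p^3 + 6*p^2 + p + sqrt(2)*p + sqrt(2)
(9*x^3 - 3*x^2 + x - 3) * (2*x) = 18*x^4 - 6*x^3 + 2*x^2 - 6*x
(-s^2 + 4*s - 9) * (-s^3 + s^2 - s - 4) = s^5 - 5*s^4 + 14*s^3 - 9*s^2 - 7*s + 36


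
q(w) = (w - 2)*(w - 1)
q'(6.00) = 9.00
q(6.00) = 20.00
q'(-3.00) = -9.00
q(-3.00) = 20.00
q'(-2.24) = -7.48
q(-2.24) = 13.74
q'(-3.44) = -9.88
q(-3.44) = 24.15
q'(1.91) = 0.82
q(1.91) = -0.08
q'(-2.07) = -7.14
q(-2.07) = 12.49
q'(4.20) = 5.40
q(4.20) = 7.04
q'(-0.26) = -3.52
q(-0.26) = 2.85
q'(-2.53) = -8.06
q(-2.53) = 15.99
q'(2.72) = 2.44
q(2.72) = 1.24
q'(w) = 2*w - 3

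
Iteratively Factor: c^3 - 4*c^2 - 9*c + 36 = (c - 4)*(c^2 - 9) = (c - 4)*(c + 3)*(c - 3)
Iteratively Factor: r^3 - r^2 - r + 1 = (r + 1)*(r^2 - 2*r + 1) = (r - 1)*(r + 1)*(r - 1)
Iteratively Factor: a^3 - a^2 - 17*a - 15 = (a + 1)*(a^2 - 2*a - 15) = (a + 1)*(a + 3)*(a - 5)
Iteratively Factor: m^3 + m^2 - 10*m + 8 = (m + 4)*(m^2 - 3*m + 2) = (m - 2)*(m + 4)*(m - 1)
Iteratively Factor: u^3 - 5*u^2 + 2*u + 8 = (u + 1)*(u^2 - 6*u + 8) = (u - 2)*(u + 1)*(u - 4)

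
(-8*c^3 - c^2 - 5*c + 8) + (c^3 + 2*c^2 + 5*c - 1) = -7*c^3 + c^2 + 7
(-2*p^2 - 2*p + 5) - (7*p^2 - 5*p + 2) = -9*p^2 + 3*p + 3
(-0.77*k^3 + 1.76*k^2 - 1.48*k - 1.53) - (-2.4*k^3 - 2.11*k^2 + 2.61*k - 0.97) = 1.63*k^3 + 3.87*k^2 - 4.09*k - 0.56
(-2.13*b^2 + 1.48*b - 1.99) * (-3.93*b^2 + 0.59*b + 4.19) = 8.3709*b^4 - 7.0731*b^3 - 0.230799999999999*b^2 + 5.0271*b - 8.3381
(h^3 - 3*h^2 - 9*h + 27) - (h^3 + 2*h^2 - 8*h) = -5*h^2 - h + 27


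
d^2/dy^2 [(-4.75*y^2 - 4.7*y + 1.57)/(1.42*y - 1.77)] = (-7.105427357601e-15*y^2 - 3.5527136788005e-15*y - 47.057014)/(2.863288*y^3 - 10.707084*y^2 + 13.346154*y - 5.545233)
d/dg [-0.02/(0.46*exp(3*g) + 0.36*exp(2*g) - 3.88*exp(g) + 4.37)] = (0.0276*exp(2*g) + 0.0144*exp(g) - 0.0776)*exp(g)/(0.46*exp(3*g) + 0.36*exp(2*g) - 3.88*exp(g) + 4.37)^2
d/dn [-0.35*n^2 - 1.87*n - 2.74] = -0.7*n - 1.87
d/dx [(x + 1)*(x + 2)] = 2*x + 3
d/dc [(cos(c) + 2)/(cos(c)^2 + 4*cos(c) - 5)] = (cos(c)^2 + 4*cos(c) + 13)*sin(c)/(cos(c)^2 + 4*cos(c) - 5)^2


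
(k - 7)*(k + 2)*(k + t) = k^3 + k^2*t - 5*k^2 - 5*k*t - 14*k - 14*t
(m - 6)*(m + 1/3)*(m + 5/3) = m^3 - 4*m^2 - 103*m/9 - 10/3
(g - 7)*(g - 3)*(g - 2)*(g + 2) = g^4 - 10*g^3 + 17*g^2 + 40*g - 84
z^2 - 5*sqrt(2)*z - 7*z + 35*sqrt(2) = (z - 7)*(z - 5*sqrt(2))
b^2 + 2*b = b*(b + 2)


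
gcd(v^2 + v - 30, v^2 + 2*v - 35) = v - 5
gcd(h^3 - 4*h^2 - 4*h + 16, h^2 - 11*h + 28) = h - 4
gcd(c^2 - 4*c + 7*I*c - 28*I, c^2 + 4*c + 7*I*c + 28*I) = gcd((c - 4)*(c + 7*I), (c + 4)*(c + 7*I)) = c + 7*I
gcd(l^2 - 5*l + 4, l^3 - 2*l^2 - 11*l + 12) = l^2 - 5*l + 4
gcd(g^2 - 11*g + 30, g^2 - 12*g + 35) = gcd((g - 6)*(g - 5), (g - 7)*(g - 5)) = g - 5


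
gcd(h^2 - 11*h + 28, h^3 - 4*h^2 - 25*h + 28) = h - 7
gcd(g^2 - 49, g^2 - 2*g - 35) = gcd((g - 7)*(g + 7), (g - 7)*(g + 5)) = g - 7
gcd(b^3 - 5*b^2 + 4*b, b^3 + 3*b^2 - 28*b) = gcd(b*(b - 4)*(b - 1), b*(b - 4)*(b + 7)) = b^2 - 4*b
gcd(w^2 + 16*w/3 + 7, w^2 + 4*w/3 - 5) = w + 3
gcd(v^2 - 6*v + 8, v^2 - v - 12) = v - 4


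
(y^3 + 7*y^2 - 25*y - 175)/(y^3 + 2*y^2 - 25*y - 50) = (y + 7)/(y + 2)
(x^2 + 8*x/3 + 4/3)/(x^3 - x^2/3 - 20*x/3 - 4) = 1/(x - 3)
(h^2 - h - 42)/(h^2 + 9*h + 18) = (h - 7)/(h + 3)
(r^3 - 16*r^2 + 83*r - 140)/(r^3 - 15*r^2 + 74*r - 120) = (r - 7)/(r - 6)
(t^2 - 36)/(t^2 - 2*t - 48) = (t - 6)/(t - 8)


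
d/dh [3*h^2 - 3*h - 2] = 6*h - 3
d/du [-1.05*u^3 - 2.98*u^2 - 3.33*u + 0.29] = -3.15*u^2 - 5.96*u - 3.33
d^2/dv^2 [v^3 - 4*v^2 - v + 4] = 6*v - 8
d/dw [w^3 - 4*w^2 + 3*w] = 3*w^2 - 8*w + 3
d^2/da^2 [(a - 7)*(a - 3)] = 2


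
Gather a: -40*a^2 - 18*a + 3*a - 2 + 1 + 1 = -40*a^2 - 15*a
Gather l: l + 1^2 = l + 1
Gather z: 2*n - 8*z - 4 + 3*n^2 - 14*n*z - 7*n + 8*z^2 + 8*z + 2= 3*n^2 - 14*n*z - 5*n + 8*z^2 - 2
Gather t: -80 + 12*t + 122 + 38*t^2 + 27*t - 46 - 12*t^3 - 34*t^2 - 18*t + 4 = -12*t^3 + 4*t^2 + 21*t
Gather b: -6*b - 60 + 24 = -6*b - 36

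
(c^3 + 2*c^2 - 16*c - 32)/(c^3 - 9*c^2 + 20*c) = (c^2 + 6*c + 8)/(c*(c - 5))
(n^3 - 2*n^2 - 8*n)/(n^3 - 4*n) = (n - 4)/(n - 2)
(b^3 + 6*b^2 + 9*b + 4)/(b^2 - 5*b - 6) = (b^2 + 5*b + 4)/(b - 6)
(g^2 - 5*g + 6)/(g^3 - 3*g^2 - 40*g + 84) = (g - 3)/(g^2 - g - 42)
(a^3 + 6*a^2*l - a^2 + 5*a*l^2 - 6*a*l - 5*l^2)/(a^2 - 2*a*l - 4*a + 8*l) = (a^3 + 6*a^2*l - a^2 + 5*a*l^2 - 6*a*l - 5*l^2)/(a^2 - 2*a*l - 4*a + 8*l)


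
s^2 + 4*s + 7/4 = (s + 1/2)*(s + 7/2)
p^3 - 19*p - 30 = (p - 5)*(p + 2)*(p + 3)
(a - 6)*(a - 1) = a^2 - 7*a + 6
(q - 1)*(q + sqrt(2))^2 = q^3 - q^2 + 2*sqrt(2)*q^2 - 2*sqrt(2)*q + 2*q - 2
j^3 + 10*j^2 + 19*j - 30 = (j - 1)*(j + 5)*(j + 6)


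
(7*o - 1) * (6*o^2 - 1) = 42*o^3 - 6*o^2 - 7*o + 1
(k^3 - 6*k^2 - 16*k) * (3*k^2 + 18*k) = 3*k^5 - 156*k^3 - 288*k^2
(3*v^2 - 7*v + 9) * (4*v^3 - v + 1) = 12*v^5 - 28*v^4 + 33*v^3 + 10*v^2 - 16*v + 9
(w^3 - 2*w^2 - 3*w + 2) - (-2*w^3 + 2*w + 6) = 3*w^3 - 2*w^2 - 5*w - 4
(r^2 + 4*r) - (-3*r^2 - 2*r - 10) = 4*r^2 + 6*r + 10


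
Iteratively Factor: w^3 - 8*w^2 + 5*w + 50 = (w - 5)*(w^2 - 3*w - 10) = (w - 5)^2*(w + 2)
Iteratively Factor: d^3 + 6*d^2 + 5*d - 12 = (d - 1)*(d^2 + 7*d + 12) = (d - 1)*(d + 4)*(d + 3)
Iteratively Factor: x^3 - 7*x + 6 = (x - 1)*(x^2 + x - 6) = (x - 2)*(x - 1)*(x + 3)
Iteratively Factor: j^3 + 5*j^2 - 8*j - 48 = (j - 3)*(j^2 + 8*j + 16) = (j - 3)*(j + 4)*(j + 4)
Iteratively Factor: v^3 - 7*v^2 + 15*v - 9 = (v - 3)*(v^2 - 4*v + 3) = (v - 3)^2*(v - 1)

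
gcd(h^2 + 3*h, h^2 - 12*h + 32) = 1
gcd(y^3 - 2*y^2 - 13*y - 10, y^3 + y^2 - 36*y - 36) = y + 1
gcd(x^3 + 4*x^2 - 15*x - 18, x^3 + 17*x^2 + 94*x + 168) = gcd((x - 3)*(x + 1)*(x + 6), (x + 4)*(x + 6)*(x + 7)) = x + 6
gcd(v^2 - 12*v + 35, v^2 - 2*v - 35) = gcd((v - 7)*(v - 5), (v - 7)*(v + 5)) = v - 7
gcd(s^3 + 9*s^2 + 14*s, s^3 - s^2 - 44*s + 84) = s + 7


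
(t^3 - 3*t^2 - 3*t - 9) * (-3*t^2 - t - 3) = -3*t^5 + 8*t^4 + 9*t^3 + 39*t^2 + 18*t + 27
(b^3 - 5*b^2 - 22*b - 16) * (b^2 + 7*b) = b^5 + 2*b^4 - 57*b^3 - 170*b^2 - 112*b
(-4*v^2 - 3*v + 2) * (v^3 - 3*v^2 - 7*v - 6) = -4*v^5 + 9*v^4 + 39*v^3 + 39*v^2 + 4*v - 12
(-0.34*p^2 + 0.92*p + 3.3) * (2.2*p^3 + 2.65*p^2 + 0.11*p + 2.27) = -0.748*p^5 + 1.123*p^4 + 9.6606*p^3 + 8.0744*p^2 + 2.4514*p + 7.491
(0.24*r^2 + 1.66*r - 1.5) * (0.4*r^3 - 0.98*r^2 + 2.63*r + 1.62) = 0.096*r^5 + 0.4288*r^4 - 1.5956*r^3 + 6.2246*r^2 - 1.2558*r - 2.43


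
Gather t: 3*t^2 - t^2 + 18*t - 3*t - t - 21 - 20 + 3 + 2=2*t^2 + 14*t - 36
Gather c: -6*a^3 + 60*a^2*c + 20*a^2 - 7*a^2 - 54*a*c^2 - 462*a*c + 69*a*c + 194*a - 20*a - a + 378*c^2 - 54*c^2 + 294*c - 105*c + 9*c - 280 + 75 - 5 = -6*a^3 + 13*a^2 + 173*a + c^2*(324 - 54*a) + c*(60*a^2 - 393*a + 198) - 210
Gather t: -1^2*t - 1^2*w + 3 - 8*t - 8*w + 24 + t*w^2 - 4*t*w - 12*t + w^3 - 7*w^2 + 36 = t*(w^2 - 4*w - 21) + w^3 - 7*w^2 - 9*w + 63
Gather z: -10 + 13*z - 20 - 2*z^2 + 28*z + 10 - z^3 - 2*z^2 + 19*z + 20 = -z^3 - 4*z^2 + 60*z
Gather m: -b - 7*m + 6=-b - 7*m + 6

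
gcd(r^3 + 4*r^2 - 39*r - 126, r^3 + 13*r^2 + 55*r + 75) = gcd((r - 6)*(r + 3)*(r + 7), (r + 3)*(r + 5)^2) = r + 3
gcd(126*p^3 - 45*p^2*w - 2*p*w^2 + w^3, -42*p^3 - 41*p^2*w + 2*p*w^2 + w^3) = 42*p^2 - p*w - w^2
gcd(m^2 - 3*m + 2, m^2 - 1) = m - 1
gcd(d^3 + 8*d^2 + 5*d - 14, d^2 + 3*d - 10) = 1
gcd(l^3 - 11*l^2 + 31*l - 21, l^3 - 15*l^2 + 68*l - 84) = l - 7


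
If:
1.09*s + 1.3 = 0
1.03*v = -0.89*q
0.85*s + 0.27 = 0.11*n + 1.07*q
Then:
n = 11.2574055158325*v - 6.76146788990826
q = -1.15730337078652*v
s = -1.19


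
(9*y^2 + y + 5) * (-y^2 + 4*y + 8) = -9*y^4 + 35*y^3 + 71*y^2 + 28*y + 40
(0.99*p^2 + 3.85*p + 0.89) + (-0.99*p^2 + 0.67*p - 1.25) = 4.52*p - 0.36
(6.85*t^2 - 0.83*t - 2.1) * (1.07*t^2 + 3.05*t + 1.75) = 7.3295*t^4 + 20.0044*t^3 + 7.209*t^2 - 7.8575*t - 3.675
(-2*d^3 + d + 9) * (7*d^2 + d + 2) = -14*d^5 - 2*d^4 + 3*d^3 + 64*d^2 + 11*d + 18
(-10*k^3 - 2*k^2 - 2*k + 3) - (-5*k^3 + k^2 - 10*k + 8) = -5*k^3 - 3*k^2 + 8*k - 5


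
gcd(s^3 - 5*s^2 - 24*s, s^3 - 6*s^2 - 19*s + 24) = s^2 - 5*s - 24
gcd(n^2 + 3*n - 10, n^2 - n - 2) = n - 2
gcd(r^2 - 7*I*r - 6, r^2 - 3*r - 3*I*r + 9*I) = 1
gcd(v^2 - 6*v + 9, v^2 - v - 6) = v - 3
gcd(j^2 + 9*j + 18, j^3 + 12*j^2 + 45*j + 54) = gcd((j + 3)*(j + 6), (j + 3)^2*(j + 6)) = j^2 + 9*j + 18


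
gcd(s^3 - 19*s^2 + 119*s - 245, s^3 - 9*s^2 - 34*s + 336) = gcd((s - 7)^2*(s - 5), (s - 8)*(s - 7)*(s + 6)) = s - 7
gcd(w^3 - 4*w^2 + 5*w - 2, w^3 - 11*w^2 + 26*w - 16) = w^2 - 3*w + 2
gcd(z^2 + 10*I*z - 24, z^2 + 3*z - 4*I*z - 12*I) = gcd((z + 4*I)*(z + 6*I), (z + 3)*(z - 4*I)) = 1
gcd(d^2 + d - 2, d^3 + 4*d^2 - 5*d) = d - 1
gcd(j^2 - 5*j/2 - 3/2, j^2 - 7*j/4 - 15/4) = j - 3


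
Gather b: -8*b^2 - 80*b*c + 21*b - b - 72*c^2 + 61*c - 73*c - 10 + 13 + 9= -8*b^2 + b*(20 - 80*c) - 72*c^2 - 12*c + 12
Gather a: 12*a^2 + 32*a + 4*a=12*a^2 + 36*a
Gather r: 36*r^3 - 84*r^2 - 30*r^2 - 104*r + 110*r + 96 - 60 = 36*r^3 - 114*r^2 + 6*r + 36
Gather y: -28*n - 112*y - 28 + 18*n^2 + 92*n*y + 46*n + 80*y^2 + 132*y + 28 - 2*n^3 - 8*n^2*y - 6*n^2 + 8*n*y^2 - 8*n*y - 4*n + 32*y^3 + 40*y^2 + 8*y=-2*n^3 + 12*n^2 + 14*n + 32*y^3 + y^2*(8*n + 120) + y*(-8*n^2 + 84*n + 28)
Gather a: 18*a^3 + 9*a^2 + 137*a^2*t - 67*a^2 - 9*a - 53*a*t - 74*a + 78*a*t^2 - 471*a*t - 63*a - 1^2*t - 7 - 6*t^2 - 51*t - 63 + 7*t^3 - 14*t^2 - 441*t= 18*a^3 + a^2*(137*t - 58) + a*(78*t^2 - 524*t - 146) + 7*t^3 - 20*t^2 - 493*t - 70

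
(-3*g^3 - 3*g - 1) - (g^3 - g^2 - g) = -4*g^3 + g^2 - 2*g - 1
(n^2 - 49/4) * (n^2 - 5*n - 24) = n^4 - 5*n^3 - 145*n^2/4 + 245*n/4 + 294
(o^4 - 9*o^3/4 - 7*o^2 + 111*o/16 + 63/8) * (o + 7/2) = o^5 + 5*o^4/4 - 119*o^3/8 - 281*o^2/16 + 1029*o/32 + 441/16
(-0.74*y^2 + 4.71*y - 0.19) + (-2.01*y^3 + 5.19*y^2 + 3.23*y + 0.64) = -2.01*y^3 + 4.45*y^2 + 7.94*y + 0.45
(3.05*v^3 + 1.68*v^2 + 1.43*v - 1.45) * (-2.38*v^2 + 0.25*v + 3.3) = -7.259*v^5 - 3.2359*v^4 + 7.0816*v^3 + 9.3525*v^2 + 4.3565*v - 4.785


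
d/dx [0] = 0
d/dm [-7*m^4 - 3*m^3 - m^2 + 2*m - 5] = -28*m^3 - 9*m^2 - 2*m + 2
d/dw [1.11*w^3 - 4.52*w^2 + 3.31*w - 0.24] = 3.33*w^2 - 9.04*w + 3.31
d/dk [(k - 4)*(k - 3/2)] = 2*k - 11/2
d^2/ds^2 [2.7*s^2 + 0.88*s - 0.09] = 5.40000000000000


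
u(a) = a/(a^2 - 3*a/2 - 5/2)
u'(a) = a*(3/2 - 2*a)/(a^2 - 3*a/2 - 5/2)^2 + 1/(a^2 - 3*a/2 - 5/2)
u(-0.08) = 0.03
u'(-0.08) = -0.44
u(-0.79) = 1.14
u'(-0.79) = -6.54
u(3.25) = 1.02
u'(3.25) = -1.29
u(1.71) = -0.80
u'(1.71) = -1.18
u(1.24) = -0.44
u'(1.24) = -0.51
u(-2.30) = -0.37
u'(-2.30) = -0.20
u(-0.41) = 0.24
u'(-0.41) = -0.91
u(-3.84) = -0.21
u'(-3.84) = -0.05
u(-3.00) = -0.27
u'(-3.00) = -0.10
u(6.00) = 0.24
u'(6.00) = -0.06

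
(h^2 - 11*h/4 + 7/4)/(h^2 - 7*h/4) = (h - 1)/h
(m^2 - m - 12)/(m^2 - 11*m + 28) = (m + 3)/(m - 7)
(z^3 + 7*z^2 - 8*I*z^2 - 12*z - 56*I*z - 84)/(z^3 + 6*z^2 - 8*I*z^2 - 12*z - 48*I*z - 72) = (z + 7)/(z + 6)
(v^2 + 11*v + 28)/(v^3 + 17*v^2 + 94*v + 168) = 1/(v + 6)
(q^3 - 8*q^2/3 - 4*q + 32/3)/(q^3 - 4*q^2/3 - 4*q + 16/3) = (3*q - 8)/(3*q - 4)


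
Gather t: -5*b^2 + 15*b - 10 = -5*b^2 + 15*b - 10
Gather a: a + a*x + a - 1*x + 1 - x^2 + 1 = a*(x + 2) - x^2 - x + 2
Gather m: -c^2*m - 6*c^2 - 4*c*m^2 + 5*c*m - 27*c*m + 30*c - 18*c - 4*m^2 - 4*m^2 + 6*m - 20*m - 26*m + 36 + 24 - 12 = -6*c^2 + 12*c + m^2*(-4*c - 8) + m*(-c^2 - 22*c - 40) + 48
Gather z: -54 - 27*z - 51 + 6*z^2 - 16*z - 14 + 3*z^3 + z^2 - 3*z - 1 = 3*z^3 + 7*z^2 - 46*z - 120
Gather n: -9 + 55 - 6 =40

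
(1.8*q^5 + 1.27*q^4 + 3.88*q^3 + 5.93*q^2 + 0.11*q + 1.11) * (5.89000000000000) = 10.602*q^5 + 7.4803*q^4 + 22.8532*q^3 + 34.9277*q^2 + 0.6479*q + 6.5379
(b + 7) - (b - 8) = 15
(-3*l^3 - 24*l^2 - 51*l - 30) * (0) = 0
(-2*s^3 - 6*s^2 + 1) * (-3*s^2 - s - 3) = 6*s^5 + 20*s^4 + 12*s^3 + 15*s^2 - s - 3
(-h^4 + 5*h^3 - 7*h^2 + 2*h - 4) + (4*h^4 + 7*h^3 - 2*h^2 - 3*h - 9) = 3*h^4 + 12*h^3 - 9*h^2 - h - 13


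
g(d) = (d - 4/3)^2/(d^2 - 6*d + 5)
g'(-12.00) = -0.01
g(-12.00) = 0.80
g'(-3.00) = -0.05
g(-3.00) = 0.59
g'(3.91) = -2.83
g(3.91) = -2.09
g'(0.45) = -0.07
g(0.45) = 0.31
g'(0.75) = 0.26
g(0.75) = 0.32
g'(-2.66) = -0.06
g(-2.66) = 0.57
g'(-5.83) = -0.03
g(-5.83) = 0.69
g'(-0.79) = -0.09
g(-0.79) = 0.44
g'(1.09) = 3.21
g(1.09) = -0.17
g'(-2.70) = -0.05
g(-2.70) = 0.57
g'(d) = (6 - 2*d)*(d - 4/3)^2/(d^2 - 6*d + 5)^2 + (2*d - 8/3)/(d^2 - 6*d + 5) = 2*(-15*d^2 + 29*d - 12)/(9*(d^4 - 12*d^3 + 46*d^2 - 60*d + 25))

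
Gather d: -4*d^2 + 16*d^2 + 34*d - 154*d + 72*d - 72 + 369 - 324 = 12*d^2 - 48*d - 27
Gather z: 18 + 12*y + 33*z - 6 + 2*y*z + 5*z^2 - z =12*y + 5*z^2 + z*(2*y + 32) + 12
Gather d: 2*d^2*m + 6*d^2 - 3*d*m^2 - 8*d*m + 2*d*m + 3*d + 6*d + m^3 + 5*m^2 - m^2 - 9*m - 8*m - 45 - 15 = d^2*(2*m + 6) + d*(-3*m^2 - 6*m + 9) + m^3 + 4*m^2 - 17*m - 60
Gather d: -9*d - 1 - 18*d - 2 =-27*d - 3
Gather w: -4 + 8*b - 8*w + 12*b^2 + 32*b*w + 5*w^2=12*b^2 + 8*b + 5*w^2 + w*(32*b - 8) - 4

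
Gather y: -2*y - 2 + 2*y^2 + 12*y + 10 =2*y^2 + 10*y + 8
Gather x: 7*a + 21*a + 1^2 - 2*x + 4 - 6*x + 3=28*a - 8*x + 8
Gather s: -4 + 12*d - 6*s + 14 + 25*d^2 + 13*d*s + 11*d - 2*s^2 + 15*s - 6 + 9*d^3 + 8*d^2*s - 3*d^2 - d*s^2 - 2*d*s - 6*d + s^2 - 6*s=9*d^3 + 22*d^2 + 17*d + s^2*(-d - 1) + s*(8*d^2 + 11*d + 3) + 4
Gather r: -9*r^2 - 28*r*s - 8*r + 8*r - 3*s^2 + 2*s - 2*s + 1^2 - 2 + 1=-9*r^2 - 28*r*s - 3*s^2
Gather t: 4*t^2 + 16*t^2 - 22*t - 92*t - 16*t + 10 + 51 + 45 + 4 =20*t^2 - 130*t + 110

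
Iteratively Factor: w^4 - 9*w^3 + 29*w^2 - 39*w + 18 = (w - 1)*(w^3 - 8*w^2 + 21*w - 18) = (w - 3)*(w - 1)*(w^2 - 5*w + 6) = (w - 3)^2*(w - 1)*(w - 2)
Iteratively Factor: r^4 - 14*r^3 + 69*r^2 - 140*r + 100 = (r - 5)*(r^3 - 9*r^2 + 24*r - 20) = (r - 5)*(r - 2)*(r^2 - 7*r + 10) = (r - 5)^2*(r - 2)*(r - 2)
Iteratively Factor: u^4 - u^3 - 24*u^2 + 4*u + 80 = (u + 4)*(u^3 - 5*u^2 - 4*u + 20) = (u - 2)*(u + 4)*(u^2 - 3*u - 10) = (u - 2)*(u + 2)*(u + 4)*(u - 5)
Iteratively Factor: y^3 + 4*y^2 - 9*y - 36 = (y + 3)*(y^2 + y - 12) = (y - 3)*(y + 3)*(y + 4)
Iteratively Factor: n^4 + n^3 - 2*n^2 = (n)*(n^3 + n^2 - 2*n) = n*(n + 2)*(n^2 - n) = n*(n - 1)*(n + 2)*(n)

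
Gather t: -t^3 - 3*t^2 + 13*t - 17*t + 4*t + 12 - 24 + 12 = -t^3 - 3*t^2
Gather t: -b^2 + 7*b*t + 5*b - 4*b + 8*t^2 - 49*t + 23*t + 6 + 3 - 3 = -b^2 + b + 8*t^2 + t*(7*b - 26) + 6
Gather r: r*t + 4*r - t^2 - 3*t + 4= r*(t + 4) - t^2 - 3*t + 4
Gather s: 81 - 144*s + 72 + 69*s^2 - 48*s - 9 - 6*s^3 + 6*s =-6*s^3 + 69*s^2 - 186*s + 144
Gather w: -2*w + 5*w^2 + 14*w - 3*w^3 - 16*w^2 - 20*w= -3*w^3 - 11*w^2 - 8*w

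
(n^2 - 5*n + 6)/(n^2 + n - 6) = (n - 3)/(n + 3)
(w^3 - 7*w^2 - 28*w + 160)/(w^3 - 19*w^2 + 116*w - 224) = (w + 5)/(w - 7)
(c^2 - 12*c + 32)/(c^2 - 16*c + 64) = (c - 4)/(c - 8)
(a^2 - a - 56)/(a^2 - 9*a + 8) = (a + 7)/(a - 1)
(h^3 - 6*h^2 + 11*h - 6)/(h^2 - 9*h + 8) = (h^2 - 5*h + 6)/(h - 8)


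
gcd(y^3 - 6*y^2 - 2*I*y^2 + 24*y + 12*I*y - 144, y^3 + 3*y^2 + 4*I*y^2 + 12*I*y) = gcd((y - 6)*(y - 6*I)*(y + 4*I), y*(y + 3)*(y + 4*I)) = y + 4*I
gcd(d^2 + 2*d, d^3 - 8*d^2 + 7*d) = d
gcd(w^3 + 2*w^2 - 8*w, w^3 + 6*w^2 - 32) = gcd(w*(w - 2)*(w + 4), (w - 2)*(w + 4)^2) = w^2 + 2*w - 8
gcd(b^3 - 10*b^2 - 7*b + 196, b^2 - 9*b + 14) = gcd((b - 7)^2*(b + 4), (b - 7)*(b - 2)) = b - 7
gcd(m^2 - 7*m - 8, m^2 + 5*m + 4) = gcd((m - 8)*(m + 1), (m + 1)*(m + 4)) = m + 1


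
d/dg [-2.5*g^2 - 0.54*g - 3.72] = -5.0*g - 0.54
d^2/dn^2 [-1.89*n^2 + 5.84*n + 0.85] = -3.78000000000000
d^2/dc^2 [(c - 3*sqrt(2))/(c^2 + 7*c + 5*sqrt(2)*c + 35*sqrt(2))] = 2*((c - 3*sqrt(2))*(2*c + 7 + 5*sqrt(2))^2 - (3*c + 2*sqrt(2) + 7)*(c^2 + 7*c + 5*sqrt(2)*c + 35*sqrt(2)))/(c^2 + 7*c + 5*sqrt(2)*c + 35*sqrt(2))^3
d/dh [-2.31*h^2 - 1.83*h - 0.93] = -4.62*h - 1.83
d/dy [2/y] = -2/y^2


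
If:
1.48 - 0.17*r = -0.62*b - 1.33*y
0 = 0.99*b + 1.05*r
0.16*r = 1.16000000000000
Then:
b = -7.69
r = 7.25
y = 3.40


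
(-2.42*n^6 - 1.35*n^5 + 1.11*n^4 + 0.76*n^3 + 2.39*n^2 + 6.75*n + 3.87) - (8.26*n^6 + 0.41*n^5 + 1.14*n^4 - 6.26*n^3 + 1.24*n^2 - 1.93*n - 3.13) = -10.68*n^6 - 1.76*n^5 - 0.0299999999999998*n^4 + 7.02*n^3 + 1.15*n^2 + 8.68*n + 7.0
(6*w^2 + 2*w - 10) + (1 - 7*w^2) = -w^2 + 2*w - 9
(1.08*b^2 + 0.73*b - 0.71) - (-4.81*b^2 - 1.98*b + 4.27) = 5.89*b^2 + 2.71*b - 4.98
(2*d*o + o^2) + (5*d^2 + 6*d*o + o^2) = 5*d^2 + 8*d*o + 2*o^2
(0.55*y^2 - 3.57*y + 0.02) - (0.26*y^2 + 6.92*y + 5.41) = 0.29*y^2 - 10.49*y - 5.39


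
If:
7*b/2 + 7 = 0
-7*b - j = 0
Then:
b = -2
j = 14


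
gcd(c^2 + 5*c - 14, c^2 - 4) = c - 2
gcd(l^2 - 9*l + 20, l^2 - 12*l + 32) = l - 4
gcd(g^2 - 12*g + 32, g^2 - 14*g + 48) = g - 8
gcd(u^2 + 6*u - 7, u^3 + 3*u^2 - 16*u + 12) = u - 1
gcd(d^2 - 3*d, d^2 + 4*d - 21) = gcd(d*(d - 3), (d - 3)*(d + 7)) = d - 3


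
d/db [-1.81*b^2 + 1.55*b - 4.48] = 1.55 - 3.62*b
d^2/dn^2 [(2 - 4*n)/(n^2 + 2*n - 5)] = 4*(-4*(n + 1)^2*(2*n - 1) + 3*(2*n + 1)*(n^2 + 2*n - 5))/(n^2 + 2*n - 5)^3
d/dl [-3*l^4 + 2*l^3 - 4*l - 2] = -12*l^3 + 6*l^2 - 4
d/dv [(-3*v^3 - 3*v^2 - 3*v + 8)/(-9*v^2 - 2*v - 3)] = (27*v^4 + 12*v^3 + 6*v^2 + 162*v + 25)/(81*v^4 + 36*v^3 + 58*v^2 + 12*v + 9)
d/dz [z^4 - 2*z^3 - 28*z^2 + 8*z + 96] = 4*z^3 - 6*z^2 - 56*z + 8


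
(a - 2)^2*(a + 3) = a^3 - a^2 - 8*a + 12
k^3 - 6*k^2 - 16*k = k*(k - 8)*(k + 2)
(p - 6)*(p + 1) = p^2 - 5*p - 6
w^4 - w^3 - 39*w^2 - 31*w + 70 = (w - 7)*(w - 1)*(w + 2)*(w + 5)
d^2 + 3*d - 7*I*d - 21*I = (d + 3)*(d - 7*I)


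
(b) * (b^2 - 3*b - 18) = b^3 - 3*b^2 - 18*b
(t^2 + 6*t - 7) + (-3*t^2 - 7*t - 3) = -2*t^2 - t - 10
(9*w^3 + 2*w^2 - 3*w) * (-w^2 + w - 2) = -9*w^5 + 7*w^4 - 13*w^3 - 7*w^2 + 6*w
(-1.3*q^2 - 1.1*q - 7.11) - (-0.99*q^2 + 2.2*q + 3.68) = -0.31*q^2 - 3.3*q - 10.79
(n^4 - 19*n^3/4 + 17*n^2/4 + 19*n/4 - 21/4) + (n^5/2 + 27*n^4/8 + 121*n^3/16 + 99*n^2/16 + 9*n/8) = n^5/2 + 35*n^4/8 + 45*n^3/16 + 167*n^2/16 + 47*n/8 - 21/4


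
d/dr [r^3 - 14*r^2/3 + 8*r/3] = 3*r^2 - 28*r/3 + 8/3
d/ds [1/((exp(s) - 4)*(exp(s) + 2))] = 2*(1 - exp(s))*exp(s)/(exp(4*s) - 4*exp(3*s) - 12*exp(2*s) + 32*exp(s) + 64)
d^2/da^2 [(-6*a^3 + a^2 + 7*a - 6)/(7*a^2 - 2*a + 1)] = 6*(125*a^3 - 289*a^2 + 29*a + 11)/(343*a^6 - 294*a^5 + 231*a^4 - 92*a^3 + 33*a^2 - 6*a + 1)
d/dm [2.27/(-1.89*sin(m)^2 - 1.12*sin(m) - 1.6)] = (8.5806*sin(m) + 2.5424)*cos(m)/(1.89*sin(m)^2 + 1.12*sin(m) + 1.6)^2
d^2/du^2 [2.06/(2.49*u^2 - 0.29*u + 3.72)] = (-25.544412*u^2 + 2.975052*u + 2.06*(4.98*u - 0.29)*(9.96*u - 0.58) - 38.162736)/(2.49*u^2 - 0.29*u + 3.72)^3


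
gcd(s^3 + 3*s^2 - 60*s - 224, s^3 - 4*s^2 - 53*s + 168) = s^2 - s - 56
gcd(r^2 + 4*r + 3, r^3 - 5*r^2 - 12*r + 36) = r + 3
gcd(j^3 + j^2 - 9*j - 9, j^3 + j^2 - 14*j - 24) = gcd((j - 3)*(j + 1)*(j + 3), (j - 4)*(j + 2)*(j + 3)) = j + 3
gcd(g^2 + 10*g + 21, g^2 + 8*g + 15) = g + 3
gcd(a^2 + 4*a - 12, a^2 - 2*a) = a - 2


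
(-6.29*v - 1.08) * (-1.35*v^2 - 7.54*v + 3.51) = 8.4915*v^3 + 48.8846*v^2 - 13.9347*v - 3.7908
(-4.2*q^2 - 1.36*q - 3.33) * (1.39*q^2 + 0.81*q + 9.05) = -5.838*q^4 - 5.2924*q^3 - 43.7403*q^2 - 15.0053*q - 30.1365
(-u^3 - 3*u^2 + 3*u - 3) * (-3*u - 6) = 3*u^4 + 15*u^3 + 9*u^2 - 9*u + 18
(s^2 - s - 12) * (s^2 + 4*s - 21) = s^4 + 3*s^3 - 37*s^2 - 27*s + 252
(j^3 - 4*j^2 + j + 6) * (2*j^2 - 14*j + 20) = 2*j^5 - 22*j^4 + 78*j^3 - 82*j^2 - 64*j + 120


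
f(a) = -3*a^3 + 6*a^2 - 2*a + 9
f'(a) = -9*a^2 + 12*a - 2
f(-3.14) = 167.32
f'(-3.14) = -128.42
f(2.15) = 2.62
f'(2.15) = -17.80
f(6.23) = -496.00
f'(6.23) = -276.56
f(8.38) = -1351.86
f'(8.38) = -533.46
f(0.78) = 9.67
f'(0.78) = 1.88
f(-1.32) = 28.99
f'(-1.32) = -33.52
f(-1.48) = 34.83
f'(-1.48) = -39.47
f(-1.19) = 24.93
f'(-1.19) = -29.02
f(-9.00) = 2700.00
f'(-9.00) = -839.00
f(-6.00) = 885.00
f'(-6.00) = -398.00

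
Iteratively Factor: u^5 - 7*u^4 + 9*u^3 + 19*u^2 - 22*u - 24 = (u + 1)*(u^4 - 8*u^3 + 17*u^2 + 2*u - 24) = (u - 3)*(u + 1)*(u^3 - 5*u^2 + 2*u + 8) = (u - 3)*(u - 2)*(u + 1)*(u^2 - 3*u - 4) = (u - 3)*(u - 2)*(u + 1)^2*(u - 4)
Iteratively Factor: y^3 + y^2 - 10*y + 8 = (y - 2)*(y^2 + 3*y - 4) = (y - 2)*(y + 4)*(y - 1)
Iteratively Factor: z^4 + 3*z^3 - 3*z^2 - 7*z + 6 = (z - 1)*(z^3 + 4*z^2 + z - 6) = (z - 1)*(z + 2)*(z^2 + 2*z - 3) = (z - 1)*(z + 2)*(z + 3)*(z - 1)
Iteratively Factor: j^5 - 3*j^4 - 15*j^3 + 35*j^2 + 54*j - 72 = (j - 3)*(j^4 - 15*j^2 - 10*j + 24) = (j - 3)*(j - 1)*(j^3 + j^2 - 14*j - 24) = (j - 4)*(j - 3)*(j - 1)*(j^2 + 5*j + 6) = (j - 4)*(j - 3)*(j - 1)*(j + 2)*(j + 3)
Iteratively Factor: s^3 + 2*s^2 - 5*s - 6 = (s + 3)*(s^2 - s - 2) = (s - 2)*(s + 3)*(s + 1)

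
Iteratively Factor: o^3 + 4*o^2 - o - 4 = (o + 4)*(o^2 - 1) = (o + 1)*(o + 4)*(o - 1)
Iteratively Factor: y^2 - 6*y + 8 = (y - 4)*(y - 2)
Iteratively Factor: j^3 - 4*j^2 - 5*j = (j - 5)*(j^2 + j) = j*(j - 5)*(j + 1)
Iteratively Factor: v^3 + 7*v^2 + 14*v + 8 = (v + 1)*(v^2 + 6*v + 8) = (v + 1)*(v + 2)*(v + 4)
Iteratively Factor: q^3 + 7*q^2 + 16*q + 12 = (q + 2)*(q^2 + 5*q + 6) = (q + 2)*(q + 3)*(q + 2)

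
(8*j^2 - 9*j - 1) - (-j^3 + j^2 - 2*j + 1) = j^3 + 7*j^2 - 7*j - 2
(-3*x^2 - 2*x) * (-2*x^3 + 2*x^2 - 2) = 6*x^5 - 2*x^4 - 4*x^3 + 6*x^2 + 4*x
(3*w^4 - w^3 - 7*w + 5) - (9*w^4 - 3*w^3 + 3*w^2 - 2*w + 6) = -6*w^4 + 2*w^3 - 3*w^2 - 5*w - 1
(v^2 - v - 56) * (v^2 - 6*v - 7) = v^4 - 7*v^3 - 57*v^2 + 343*v + 392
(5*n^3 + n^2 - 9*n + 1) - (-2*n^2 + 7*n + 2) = 5*n^3 + 3*n^2 - 16*n - 1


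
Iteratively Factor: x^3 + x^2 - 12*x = (x + 4)*(x^2 - 3*x) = x*(x + 4)*(x - 3)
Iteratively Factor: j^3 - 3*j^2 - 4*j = (j - 4)*(j^2 + j) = j*(j - 4)*(j + 1)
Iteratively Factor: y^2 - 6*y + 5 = (y - 1)*(y - 5)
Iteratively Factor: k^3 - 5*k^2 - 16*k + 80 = (k - 4)*(k^2 - k - 20) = (k - 5)*(k - 4)*(k + 4)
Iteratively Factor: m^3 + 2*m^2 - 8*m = (m - 2)*(m^2 + 4*m) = m*(m - 2)*(m + 4)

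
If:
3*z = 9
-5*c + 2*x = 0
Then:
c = 2*x/5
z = 3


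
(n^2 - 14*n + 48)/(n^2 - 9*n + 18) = (n - 8)/(n - 3)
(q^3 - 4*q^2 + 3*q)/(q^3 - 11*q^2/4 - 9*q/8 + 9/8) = 8*q*(q - 1)/(8*q^2 + 2*q - 3)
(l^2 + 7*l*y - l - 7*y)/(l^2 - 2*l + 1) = (l + 7*y)/(l - 1)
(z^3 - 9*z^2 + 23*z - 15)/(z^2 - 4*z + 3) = z - 5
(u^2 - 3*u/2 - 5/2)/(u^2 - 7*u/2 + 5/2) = (u + 1)/(u - 1)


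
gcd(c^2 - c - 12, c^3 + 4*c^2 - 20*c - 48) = c - 4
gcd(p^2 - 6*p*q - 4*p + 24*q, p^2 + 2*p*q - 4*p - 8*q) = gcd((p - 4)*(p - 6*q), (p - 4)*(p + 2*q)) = p - 4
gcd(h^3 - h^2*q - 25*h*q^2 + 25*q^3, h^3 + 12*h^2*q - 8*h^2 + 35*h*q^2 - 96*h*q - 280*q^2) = h + 5*q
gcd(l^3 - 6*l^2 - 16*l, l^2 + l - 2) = l + 2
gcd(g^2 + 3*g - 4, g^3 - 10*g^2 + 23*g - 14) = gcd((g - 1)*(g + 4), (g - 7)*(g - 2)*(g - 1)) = g - 1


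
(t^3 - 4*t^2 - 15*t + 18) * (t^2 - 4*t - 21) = t^5 - 8*t^4 - 20*t^3 + 162*t^2 + 243*t - 378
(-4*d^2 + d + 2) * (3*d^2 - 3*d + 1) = -12*d^4 + 15*d^3 - d^2 - 5*d + 2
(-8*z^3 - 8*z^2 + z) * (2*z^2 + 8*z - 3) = -16*z^5 - 80*z^4 - 38*z^3 + 32*z^2 - 3*z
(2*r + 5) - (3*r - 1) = 6 - r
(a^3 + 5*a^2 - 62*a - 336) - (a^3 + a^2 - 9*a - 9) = 4*a^2 - 53*a - 327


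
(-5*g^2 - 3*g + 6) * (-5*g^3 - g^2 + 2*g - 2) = 25*g^5 + 20*g^4 - 37*g^3 - 2*g^2 + 18*g - 12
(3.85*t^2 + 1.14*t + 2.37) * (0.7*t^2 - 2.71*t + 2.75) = 2.695*t^4 - 9.6355*t^3 + 9.1571*t^2 - 3.2877*t + 6.5175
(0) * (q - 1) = 0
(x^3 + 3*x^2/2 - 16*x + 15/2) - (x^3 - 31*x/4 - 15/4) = 3*x^2/2 - 33*x/4 + 45/4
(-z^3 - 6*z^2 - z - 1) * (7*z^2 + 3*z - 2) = -7*z^5 - 45*z^4 - 23*z^3 + 2*z^2 - z + 2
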